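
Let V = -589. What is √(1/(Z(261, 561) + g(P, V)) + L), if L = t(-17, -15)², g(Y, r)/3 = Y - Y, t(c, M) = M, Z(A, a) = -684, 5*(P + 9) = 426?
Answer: √2924081/114 ≈ 15.000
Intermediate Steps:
P = 381/5 (P = -9 + (⅕)*426 = -9 + 426/5 = 381/5 ≈ 76.200)
g(Y, r) = 0 (g(Y, r) = 3*(Y - Y) = 3*0 = 0)
L = 225 (L = (-15)² = 225)
√(1/(Z(261, 561) + g(P, V)) + L) = √(1/(-684 + 0) + 225) = √(1/(-684) + 225) = √(-1/684 + 225) = √(153899/684) = √2924081/114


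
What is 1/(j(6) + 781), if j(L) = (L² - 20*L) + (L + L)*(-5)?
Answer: 1/637 ≈ 0.0015699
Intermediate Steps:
j(L) = L² - 30*L (j(L) = (L² - 20*L) + (2*L)*(-5) = (L² - 20*L) - 10*L = L² - 30*L)
1/(j(6) + 781) = 1/(6*(-30 + 6) + 781) = 1/(6*(-24) + 781) = 1/(-144 + 781) = 1/637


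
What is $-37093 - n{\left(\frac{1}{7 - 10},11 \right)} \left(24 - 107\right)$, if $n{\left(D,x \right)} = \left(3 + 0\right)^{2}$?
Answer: $-36346$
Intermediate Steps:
$n{\left(D,x \right)} = 9$ ($n{\left(D,x \right)} = 3^{2} = 9$)
$-37093 - n{\left(\frac{1}{7 - 10},11 \right)} \left(24 - 107\right) = -37093 - 9 \left(24 - 107\right) = -37093 - 9 \left(-83\right) = -37093 - -747 = -37093 + 747 = -36346$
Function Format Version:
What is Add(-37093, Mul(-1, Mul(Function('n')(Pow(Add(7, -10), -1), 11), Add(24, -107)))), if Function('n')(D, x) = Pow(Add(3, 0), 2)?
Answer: -36346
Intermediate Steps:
Function('n')(D, x) = 9 (Function('n')(D, x) = Pow(3, 2) = 9)
Add(-37093, Mul(-1, Mul(Function('n')(Pow(Add(7, -10), -1), 11), Add(24, -107)))) = Add(-37093, Mul(-1, Mul(9, Add(24, -107)))) = Add(-37093, Mul(-1, Mul(9, -83))) = Add(-37093, Mul(-1, -747)) = Add(-37093, 747) = -36346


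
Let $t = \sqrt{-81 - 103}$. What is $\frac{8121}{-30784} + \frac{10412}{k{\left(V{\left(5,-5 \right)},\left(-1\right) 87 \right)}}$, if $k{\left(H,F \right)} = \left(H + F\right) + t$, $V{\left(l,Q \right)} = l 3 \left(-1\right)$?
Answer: $- \frac{8194832991}{81485248} - \frac{5206 i \sqrt{46}}{2647} \approx -100.57 - 13.339 i$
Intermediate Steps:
$t = 2 i \sqrt{46}$ ($t = \sqrt{-184} = 2 i \sqrt{46} \approx 13.565 i$)
$V{\left(l,Q \right)} = - 3 l$ ($V{\left(l,Q \right)} = 3 l \left(-1\right) = - 3 l$)
$k{\left(H,F \right)} = F + H + 2 i \sqrt{46}$ ($k{\left(H,F \right)} = \left(H + F\right) + 2 i \sqrt{46} = \left(F + H\right) + 2 i \sqrt{46} = F + H + 2 i \sqrt{46}$)
$\frac{8121}{-30784} + \frac{10412}{k{\left(V{\left(5,-5 \right)},\left(-1\right) 87 \right)}} = \frac{8121}{-30784} + \frac{10412}{\left(-1\right) 87 - 15 + 2 i \sqrt{46}} = 8121 \left(- \frac{1}{30784}\right) + \frac{10412}{-87 - 15 + 2 i \sqrt{46}} = - \frac{8121}{30784} + \frac{10412}{-102 + 2 i \sqrt{46}}$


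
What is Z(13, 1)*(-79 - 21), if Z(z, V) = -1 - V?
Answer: 200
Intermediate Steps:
Z(13, 1)*(-79 - 21) = (-1 - 1*1)*(-79 - 21) = (-1 - 1)*(-100) = -2*(-100) = 200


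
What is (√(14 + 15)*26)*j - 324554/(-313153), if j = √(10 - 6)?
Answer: 324554/313153 + 52*√29 ≈ 281.06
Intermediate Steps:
j = 2 (j = √4 = 2)
(√(14 + 15)*26)*j - 324554/(-313153) = (√(14 + 15)*26)*2 - 324554/(-313153) = (√29*26)*2 - 324554*(-1)/313153 = (26*√29)*2 - 1*(-324554/313153) = 52*√29 + 324554/313153 = 324554/313153 + 52*√29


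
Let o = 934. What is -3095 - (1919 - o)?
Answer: -4080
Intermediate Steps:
-3095 - (1919 - o) = -3095 - (1919 - 1*934) = -3095 - (1919 - 934) = -3095 - 1*985 = -3095 - 985 = -4080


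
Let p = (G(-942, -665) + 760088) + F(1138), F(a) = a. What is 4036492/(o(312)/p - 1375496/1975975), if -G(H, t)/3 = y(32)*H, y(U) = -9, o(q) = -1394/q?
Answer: -915514446341823494400/157885693896367 ≈ -5.7986e+6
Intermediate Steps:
G(H, t) = 27*H (G(H, t) = -(-27)*H = 27*H)
p = 735792 (p = (27*(-942) + 760088) + 1138 = (-25434 + 760088) + 1138 = 734654 + 1138 = 735792)
4036492/(o(312)/p - 1375496/1975975) = 4036492/(-1394/312/735792 - 1375496/1975975) = 4036492/(-1394*1/312*(1/735792) - 1375496*1/1975975) = 4036492/(-697/156*1/735792 - 1375496/1975975) = 4036492/(-697/114783552 - 1375496/1975975) = 4036492/(-157885693896367/226809429163200) = 4036492*(-226809429163200/157885693896367) = -915514446341823494400/157885693896367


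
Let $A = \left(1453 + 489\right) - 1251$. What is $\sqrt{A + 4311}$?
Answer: $\sqrt{5002} \approx 70.725$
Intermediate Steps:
$A = 691$ ($A = 1942 - 1251 = 691$)
$\sqrt{A + 4311} = \sqrt{691 + 4311} = \sqrt{5002}$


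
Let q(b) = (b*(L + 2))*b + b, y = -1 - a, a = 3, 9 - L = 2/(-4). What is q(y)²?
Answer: 32400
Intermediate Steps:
L = 19/2 (L = 9 - 2/(-4) = 9 - 2*(-1)/4 = 9 - 1*(-½) = 9 + ½ = 19/2 ≈ 9.5000)
y = -4 (y = -1 - 1*3 = -1 - 3 = -4)
q(b) = b + 23*b²/2 (q(b) = (b*(19/2 + 2))*b + b = (b*(23/2))*b + b = (23*b/2)*b + b = 23*b²/2 + b = b + 23*b²/2)
q(y)² = ((½)*(-4)*(2 + 23*(-4)))² = ((½)*(-4)*(2 - 92))² = ((½)*(-4)*(-90))² = 180² = 32400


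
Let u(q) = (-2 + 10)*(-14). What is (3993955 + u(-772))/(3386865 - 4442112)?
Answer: -1331281/351749 ≈ -3.7847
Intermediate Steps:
u(q) = -112 (u(q) = 8*(-14) = -112)
(3993955 + u(-772))/(3386865 - 4442112) = (3993955 - 112)/(3386865 - 4442112) = 3993843/(-1055247) = 3993843*(-1/1055247) = -1331281/351749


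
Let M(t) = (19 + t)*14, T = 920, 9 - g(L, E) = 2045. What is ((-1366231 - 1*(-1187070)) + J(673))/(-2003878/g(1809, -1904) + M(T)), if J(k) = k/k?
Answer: -182384880/14384567 ≈ -12.679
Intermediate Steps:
g(L, E) = -2036 (g(L, E) = 9 - 1*2045 = 9 - 2045 = -2036)
J(k) = 1
M(t) = 266 + 14*t
((-1366231 - 1*(-1187070)) + J(673))/(-2003878/g(1809, -1904) + M(T)) = ((-1366231 - 1*(-1187070)) + 1)/(-2003878/(-2036) + (266 + 14*920)) = ((-1366231 + 1187070) + 1)/(-2003878*(-1/2036) + (266 + 12880)) = (-179161 + 1)/(1001939/1018 + 13146) = -179160/14384567/1018 = -179160*1018/14384567 = -182384880/14384567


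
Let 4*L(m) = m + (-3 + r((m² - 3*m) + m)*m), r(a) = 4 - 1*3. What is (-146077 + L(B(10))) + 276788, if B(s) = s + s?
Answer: 522881/4 ≈ 1.3072e+5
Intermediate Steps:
r(a) = 1 (r(a) = 4 - 3 = 1)
B(s) = 2*s
L(m) = -¾ + m/2 (L(m) = (m + (-3 + 1*m))/4 = (m + (-3 + m))/4 = (-3 + 2*m)/4 = -¾ + m/2)
(-146077 + L(B(10))) + 276788 = (-146077 + (-¾ + (2*10)/2)) + 276788 = (-146077 + (-¾ + (½)*20)) + 276788 = (-146077 + (-¾ + 10)) + 276788 = (-146077 + 37/4) + 276788 = -584271/4 + 276788 = 522881/4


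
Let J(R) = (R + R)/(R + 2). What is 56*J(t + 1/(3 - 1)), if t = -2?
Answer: -336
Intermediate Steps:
J(R) = 2*R/(2 + R) (J(R) = (2*R)/(2 + R) = 2*R/(2 + R))
56*J(t + 1/(3 - 1)) = 56*(2*(-2 + 1/(3 - 1))/(2 + (-2 + 1/(3 - 1)))) = 56*(2*(-2 + 1/2)/(2 + (-2 + 1/2))) = 56*(2*(-2 + ½)/(2 + (-2 + ½))) = 56*(2*(-3/2)/(2 - 3/2)) = 56*(2*(-3/2)/(½)) = 56*(2*(-3/2)*2) = 56*(-6) = -336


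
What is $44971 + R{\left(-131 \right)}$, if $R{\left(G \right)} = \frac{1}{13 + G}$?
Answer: $\frac{5306577}{118} \approx 44971.0$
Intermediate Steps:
$44971 + R{\left(-131 \right)} = 44971 + \frac{1}{13 - 131} = 44971 + \frac{1}{-118} = 44971 - \frac{1}{118} = \frac{5306577}{118}$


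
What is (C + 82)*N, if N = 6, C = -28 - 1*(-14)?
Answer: 408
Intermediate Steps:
C = -14 (C = -28 + 14 = -14)
(C + 82)*N = (-14 + 82)*6 = 68*6 = 408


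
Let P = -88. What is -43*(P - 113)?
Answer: 8643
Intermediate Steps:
-43*(P - 113) = -43*(-88 - 113) = -43*(-201) = 8643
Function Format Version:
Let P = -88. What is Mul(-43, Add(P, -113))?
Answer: 8643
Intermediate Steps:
Mul(-43, Add(P, -113)) = Mul(-43, Add(-88, -113)) = Mul(-43, -201) = 8643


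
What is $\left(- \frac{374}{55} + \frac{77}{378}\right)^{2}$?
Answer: $\frac{3171961}{72900} \approx 43.511$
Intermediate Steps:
$\left(- \frac{374}{55} + \frac{77}{378}\right)^{2} = \left(\left(-374\right) \frac{1}{55} + 77 \cdot \frac{1}{378}\right)^{2} = \left(- \frac{34}{5} + \frac{11}{54}\right)^{2} = \left(- \frac{1781}{270}\right)^{2} = \frac{3171961}{72900}$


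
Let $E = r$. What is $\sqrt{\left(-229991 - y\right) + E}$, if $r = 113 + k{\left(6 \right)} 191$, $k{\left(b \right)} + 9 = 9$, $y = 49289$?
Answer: $i \sqrt{279167} \approx 528.36 i$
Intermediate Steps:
$k{\left(b \right)} = 0$ ($k{\left(b \right)} = -9 + 9 = 0$)
$r = 113$ ($r = 113 + 0 \cdot 191 = 113 + 0 = 113$)
$E = 113$
$\sqrt{\left(-229991 - y\right) + E} = \sqrt{\left(-229991 - 49289\right) + 113} = \sqrt{-279280 + 113} = \sqrt{-279167} = i \sqrt{279167}$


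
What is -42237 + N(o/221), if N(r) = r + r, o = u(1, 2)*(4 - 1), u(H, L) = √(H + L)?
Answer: -42237 + 6*√3/221 ≈ -42237.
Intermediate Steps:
o = 3*√3 (o = √(1 + 2)*(4 - 1) = √3*3 = 3*√3 ≈ 5.1962)
N(r) = 2*r
-42237 + N(o/221) = -42237 + 2*((3*√3)/221) = -42237 + 2*((3*√3)*(1/221)) = -42237 + 2*(3*√3/221) = -42237 + 6*√3/221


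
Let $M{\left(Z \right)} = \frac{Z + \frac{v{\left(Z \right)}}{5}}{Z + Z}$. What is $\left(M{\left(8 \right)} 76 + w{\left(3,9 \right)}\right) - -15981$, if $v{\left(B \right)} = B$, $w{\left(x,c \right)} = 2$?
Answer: $\frac{80143}{5} \approx 16029.0$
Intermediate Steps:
$M{\left(Z \right)} = \frac{3}{5}$ ($M{\left(Z \right)} = \frac{Z + \frac{Z}{5}}{Z + Z} = \frac{Z + Z \frac{1}{5}}{2 Z} = \left(Z + \frac{Z}{5}\right) \frac{1}{2 Z} = \frac{6 Z}{5} \frac{1}{2 Z} = \frac{3}{5}$)
$\left(M{\left(8 \right)} 76 + w{\left(3,9 \right)}\right) - -15981 = \left(\frac{3}{5} \cdot 76 + 2\right) - -15981 = \left(\frac{228}{5} + 2\right) + 15981 = \frac{238}{5} + 15981 = \frac{80143}{5}$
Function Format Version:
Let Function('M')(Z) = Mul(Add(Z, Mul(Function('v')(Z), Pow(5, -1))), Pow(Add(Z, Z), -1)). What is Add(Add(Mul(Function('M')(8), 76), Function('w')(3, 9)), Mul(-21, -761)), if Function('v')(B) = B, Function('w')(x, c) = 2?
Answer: Rational(80143, 5) ≈ 16029.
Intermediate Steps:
Function('M')(Z) = Rational(3, 5) (Function('M')(Z) = Mul(Add(Z, Mul(Z, Pow(5, -1))), Pow(Add(Z, Z), -1)) = Mul(Add(Z, Mul(Z, Rational(1, 5))), Pow(Mul(2, Z), -1)) = Mul(Add(Z, Mul(Rational(1, 5), Z)), Mul(Rational(1, 2), Pow(Z, -1))) = Mul(Mul(Rational(6, 5), Z), Mul(Rational(1, 2), Pow(Z, -1))) = Rational(3, 5))
Add(Add(Mul(Function('M')(8), 76), Function('w')(3, 9)), Mul(-21, -761)) = Add(Add(Mul(Rational(3, 5), 76), 2), Mul(-21, -761)) = Add(Add(Rational(228, 5), 2), 15981) = Add(Rational(238, 5), 15981) = Rational(80143, 5)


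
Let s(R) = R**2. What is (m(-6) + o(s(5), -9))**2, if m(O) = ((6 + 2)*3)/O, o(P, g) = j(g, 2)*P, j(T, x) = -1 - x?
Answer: 6241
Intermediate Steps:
o(P, g) = -3*P (o(P, g) = (-1 - 1*2)*P = (-1 - 2)*P = -3*P)
m(O) = 24/O (m(O) = (8*3)/O = 24/O)
(m(-6) + o(s(5), -9))**2 = (24/(-6) - 3*5**2)**2 = (24*(-1/6) - 3*25)**2 = (-4 - 75)**2 = (-79)**2 = 6241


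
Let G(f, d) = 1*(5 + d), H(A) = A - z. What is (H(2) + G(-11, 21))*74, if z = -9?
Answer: 2738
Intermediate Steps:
H(A) = 9 + A (H(A) = A - 1*(-9) = A + 9 = 9 + A)
G(f, d) = 5 + d
(H(2) + G(-11, 21))*74 = ((9 + 2) + (5 + 21))*74 = (11 + 26)*74 = 37*74 = 2738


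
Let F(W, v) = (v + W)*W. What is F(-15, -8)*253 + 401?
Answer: 87686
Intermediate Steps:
F(W, v) = W*(W + v) (F(W, v) = (W + v)*W = W*(W + v))
F(-15, -8)*253 + 401 = -15*(-15 - 8)*253 + 401 = -15*(-23)*253 + 401 = 345*253 + 401 = 87285 + 401 = 87686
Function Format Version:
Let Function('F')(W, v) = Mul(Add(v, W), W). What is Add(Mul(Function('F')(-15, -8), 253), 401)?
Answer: 87686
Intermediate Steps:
Function('F')(W, v) = Mul(W, Add(W, v)) (Function('F')(W, v) = Mul(Add(W, v), W) = Mul(W, Add(W, v)))
Add(Mul(Function('F')(-15, -8), 253), 401) = Add(Mul(Mul(-15, Add(-15, -8)), 253), 401) = Add(Mul(Mul(-15, -23), 253), 401) = Add(Mul(345, 253), 401) = Add(87285, 401) = 87686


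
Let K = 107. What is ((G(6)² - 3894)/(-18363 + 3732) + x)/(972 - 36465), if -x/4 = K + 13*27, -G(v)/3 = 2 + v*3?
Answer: 8934566/173099361 ≈ 0.051615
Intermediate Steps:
G(v) = -6 - 9*v (G(v) = -3*(2 + v*3) = -3*(2 + 3*v) = -6 - 9*v)
x = -1832 (x = -4*(107 + 13*27) = -4*(107 + 351) = -4*458 = -1832)
((G(6)² - 3894)/(-18363 + 3732) + x)/(972 - 36465) = (((-6 - 9*6)² - 3894)/(-18363 + 3732) - 1832)/(972 - 36465) = (((-6 - 54)² - 3894)/(-14631) - 1832)/(-35493) = (((-60)² - 3894)*(-1/14631) - 1832)*(-1/35493) = ((3600 - 3894)*(-1/14631) - 1832)*(-1/35493) = (-294*(-1/14631) - 1832)*(-1/35493) = (98/4877 - 1832)*(-1/35493) = -8934566/4877*(-1/35493) = 8934566/173099361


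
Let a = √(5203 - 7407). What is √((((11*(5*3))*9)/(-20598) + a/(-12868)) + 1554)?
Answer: √(758124594385830906 - 75827836226*I*√551)/22087922 ≈ 39.42 - 4.6275e-5*I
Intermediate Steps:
a = 2*I*√551 (a = √(-2204) = 2*I*√551 ≈ 46.947*I)
√((((11*(5*3))*9)/(-20598) + a/(-12868)) + 1554) = √((((11*(5*3))*9)/(-20598) + (2*I*√551)/(-12868)) + 1554) = √((((11*15)*9)*(-1/20598) + (2*I*√551)*(-1/12868)) + 1554) = √(((165*9)*(-1/20598) - I*√551/6434) + 1554) = √((1485*(-1/20598) - I*√551/6434) + 1554) = √((-495/6866 - I*√551/6434) + 1554) = √(10669269/6866 - I*√551/6434)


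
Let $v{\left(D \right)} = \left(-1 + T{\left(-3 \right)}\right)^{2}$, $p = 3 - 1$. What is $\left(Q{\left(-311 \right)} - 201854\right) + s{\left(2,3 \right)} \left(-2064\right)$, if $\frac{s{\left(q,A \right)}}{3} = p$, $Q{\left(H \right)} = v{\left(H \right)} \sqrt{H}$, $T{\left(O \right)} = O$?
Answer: $-214238 + 16 i \sqrt{311} \approx -2.1424 \cdot 10^{5} + 282.16 i$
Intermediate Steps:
$p = 2$
$v{\left(D \right)} = 16$ ($v{\left(D \right)} = \left(-1 - 3\right)^{2} = \left(-4\right)^{2} = 16$)
$Q{\left(H \right)} = 16 \sqrt{H}$
$s{\left(q,A \right)} = 6$ ($s{\left(q,A \right)} = 3 \cdot 2 = 6$)
$\left(Q{\left(-311 \right)} - 201854\right) + s{\left(2,3 \right)} \left(-2064\right) = \left(16 \sqrt{-311} - 201854\right) + 6 \left(-2064\right) = \left(16 i \sqrt{311} - 201854\right) - 12384 = \left(-201854 + 16 i \sqrt{311}\right) - 12384 = -214238 + 16 i \sqrt{311}$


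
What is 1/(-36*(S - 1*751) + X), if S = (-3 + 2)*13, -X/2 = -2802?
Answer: 1/33108 ≈ 3.0204e-5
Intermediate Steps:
X = 5604 (X = -2*(-2802) = 5604)
S = -13 (S = -1*13 = -13)
1/(-36*(S - 1*751) + X) = 1/(-36*(-13 - 1*751) + 5604) = 1/(-36*(-13 - 751) + 5604) = 1/(-36*(-764) + 5604) = 1/(27504 + 5604) = 1/33108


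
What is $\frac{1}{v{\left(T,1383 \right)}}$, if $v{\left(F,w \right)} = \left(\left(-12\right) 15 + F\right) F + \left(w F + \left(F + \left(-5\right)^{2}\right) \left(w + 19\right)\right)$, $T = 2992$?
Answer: $\frac{1}{16781274} \approx 5.959 \cdot 10^{-8}$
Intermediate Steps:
$v{\left(F,w \right)} = F w + F \left(-180 + F\right) + \left(19 + w\right) \left(25 + F\right)$ ($v{\left(F,w \right)} = \left(-180 + F\right) F + \left(F w + \left(F + 25\right) \left(19 + w\right)\right) = F \left(-180 + F\right) + \left(F w + \left(25 + F\right) \left(19 + w\right)\right) = F \left(-180 + F\right) + \left(F w + \left(19 + w\right) \left(25 + F\right)\right) = F w + F \left(-180 + F\right) + \left(19 + w\right) \left(25 + F\right)$)
$\frac{1}{v{\left(T,1383 \right)}} = \frac{1}{475 + 2992^{2} - 481712 + 25 \cdot 1383 + 2 \cdot 2992 \cdot 1383} = \frac{1}{475 + 8952064 - 481712 + 34575 + 8275872} = \frac{1}{16781274}$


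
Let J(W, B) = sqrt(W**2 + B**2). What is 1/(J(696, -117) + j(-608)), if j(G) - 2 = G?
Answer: 202/43623 + sqrt(55345)/43623 ≈ 0.010024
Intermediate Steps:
j(G) = 2 + G
J(W, B) = sqrt(B**2 + W**2)
1/(J(696, -117) + j(-608)) = 1/(sqrt((-117)**2 + 696**2) + (2 - 608)) = 1/(sqrt(13689 + 484416) - 606) = 1/(sqrt(498105) - 606) = 1/(3*sqrt(55345) - 606) = 1/(-606 + 3*sqrt(55345))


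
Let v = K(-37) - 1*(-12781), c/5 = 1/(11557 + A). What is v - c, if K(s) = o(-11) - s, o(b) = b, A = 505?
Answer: 154478029/12062 ≈ 12807.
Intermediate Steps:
c = 5/12062 (c = 5/(11557 + 505) = 5/12062 ≈ 0.00041453)
K(s) = -11 - s
v = 12807 (v = (-11 - 1*(-37)) - 1*(-12781) = (-11 + 37) + 12781 = 26 + 12781 = 12807)
v - c = 12807 - 1*5/12062 = 12807 - 5/12062 = 154478029/12062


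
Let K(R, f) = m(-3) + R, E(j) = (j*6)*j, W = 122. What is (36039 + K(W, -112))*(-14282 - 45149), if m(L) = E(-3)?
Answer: -2152293665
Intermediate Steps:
E(j) = 6*j² (E(j) = (6*j)*j = 6*j²)
m(L) = 54 (m(L) = 6*(-3)² = 6*9 = 54)
K(R, f) = 54 + R
(36039 + K(W, -112))*(-14282 - 45149) = (36039 + (54 + 122))*(-14282 - 45149) = (36039 + 176)*(-59431) = 36215*(-59431) = -2152293665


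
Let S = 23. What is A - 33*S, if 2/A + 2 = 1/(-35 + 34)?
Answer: -2279/3 ≈ -759.67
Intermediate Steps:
A = -⅔ (A = 2/(-2 + 1/(-35 + 34)) = 2/(-2 + 1/(-1)) = 2/(-2 - 1) = 2/(-3) = 2*(-⅓) = -⅔ ≈ -0.66667)
A - 33*S = -⅔ - 33*23 = -⅔ - 759 = -2279/3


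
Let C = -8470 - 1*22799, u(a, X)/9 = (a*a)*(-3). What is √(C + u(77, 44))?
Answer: 2*I*√47838 ≈ 437.44*I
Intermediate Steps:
u(a, X) = -27*a² (u(a, X) = 9*((a*a)*(-3)) = 9*(a²*(-3)) = 9*(-3*a²) = -27*a²)
C = -31269 (C = -8470 - 22799 = -31269)
√(C + u(77, 44)) = √(-31269 - 27*77²) = √(-31269 - 27*5929) = √(-31269 - 160083) = √(-191352) = 2*I*√47838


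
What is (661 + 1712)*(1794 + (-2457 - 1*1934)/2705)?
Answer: 11505203367/2705 ≈ 4.2533e+6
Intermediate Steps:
(661 + 1712)*(1794 + (-2457 - 1*1934)/2705) = 2373*(1794 + (-2457 - 1934)*(1/2705)) = 2373*(1794 - 4391*1/2705) = 2373*(1794 - 4391/2705) = 2373*(4848379/2705) = 11505203367/2705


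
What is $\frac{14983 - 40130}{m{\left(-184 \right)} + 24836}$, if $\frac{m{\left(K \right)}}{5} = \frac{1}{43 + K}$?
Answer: $- \frac{3545727}{3501871} \approx -1.0125$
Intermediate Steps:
$m{\left(K \right)} = \frac{5}{43 + K}$
$\frac{14983 - 40130}{m{\left(-184 \right)} + 24836} = \frac{14983 - 40130}{\frac{5}{43 - 184} + 24836} = - \frac{25147}{\frac{5}{-141} + 24836} = - \frac{25147}{5 \left(- \frac{1}{141}\right) + 24836} = - \frac{25147}{- \frac{5}{141} + 24836} = - \frac{25147}{\frac{3501871}{141}} = \left(-25147\right) \frac{141}{3501871} = - \frac{3545727}{3501871}$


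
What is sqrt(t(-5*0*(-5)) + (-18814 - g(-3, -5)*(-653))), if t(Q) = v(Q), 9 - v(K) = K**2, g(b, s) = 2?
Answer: I*sqrt(17499) ≈ 132.28*I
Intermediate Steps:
v(K) = 9 - K**2
t(Q) = 9 - Q**2
sqrt(t(-5*0*(-5)) + (-18814 - g(-3, -5)*(-653))) = sqrt((9 - (-5*0*(-5))**2) + (-18814 - 2*(-653))) = sqrt((9 - (0*(-5))**2) + (-18814 - 1*(-1306))) = sqrt((9 - 1*0**2) + (-18814 + 1306)) = sqrt((9 - 1*0) - 17508) = sqrt((9 + 0) - 17508) = sqrt(9 - 17508) = sqrt(-17499) = I*sqrt(17499)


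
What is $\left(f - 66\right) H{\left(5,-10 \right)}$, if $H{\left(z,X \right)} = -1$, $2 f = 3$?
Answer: $\frac{129}{2} \approx 64.5$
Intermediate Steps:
$f = \frac{3}{2}$ ($f = \frac{1}{2} \cdot 3 = \frac{3}{2} \approx 1.5$)
$\left(f - 66\right) H{\left(5,-10 \right)} = \left(\frac{3}{2} - 66\right) \left(-1\right) = \left(- \frac{129}{2}\right) \left(-1\right) = \frac{129}{2}$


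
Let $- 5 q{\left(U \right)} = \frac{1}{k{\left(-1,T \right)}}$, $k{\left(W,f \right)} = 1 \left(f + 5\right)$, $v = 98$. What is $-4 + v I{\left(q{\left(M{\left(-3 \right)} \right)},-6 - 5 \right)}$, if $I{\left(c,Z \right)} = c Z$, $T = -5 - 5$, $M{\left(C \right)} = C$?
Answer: $- \frac{1178}{25} \approx -47.12$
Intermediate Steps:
$T = -10$
$k{\left(W,f \right)} = 5 + f$ ($k{\left(W,f \right)} = 1 \left(5 + f\right) = 5 + f$)
$q{\left(U \right)} = \frac{1}{25}$ ($q{\left(U \right)} = - \frac{1}{5 \left(5 - 10\right)} = - \frac{1}{5 \left(-5\right)} = \left(- \frac{1}{5}\right) \left(- \frac{1}{5}\right) = \frac{1}{25}$)
$I{\left(c,Z \right)} = Z c$
$-4 + v I{\left(q{\left(M{\left(-3 \right)} \right)},-6 - 5 \right)} = -4 + 98 \left(-6 - 5\right) \frac{1}{25} = -4 + 98 \left(\left(-11\right) \frac{1}{25}\right) = -4 + 98 \left(- \frac{11}{25}\right) = -4 - \frac{1078}{25} = - \frac{1178}{25}$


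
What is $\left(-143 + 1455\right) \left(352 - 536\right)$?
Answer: $-241408$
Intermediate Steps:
$\left(-143 + 1455\right) \left(352 - 536\right) = 1312 \left(352 - 536\right) = 1312 \left(-184\right) = -241408$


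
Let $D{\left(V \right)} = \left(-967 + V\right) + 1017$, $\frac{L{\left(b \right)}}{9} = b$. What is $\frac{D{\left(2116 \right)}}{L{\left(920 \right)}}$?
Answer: $\frac{361}{1380} \approx 0.26159$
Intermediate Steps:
$L{\left(b \right)} = 9 b$
$D{\left(V \right)} = 50 + V$
$\frac{D{\left(2116 \right)}}{L{\left(920 \right)}} = \frac{50 + 2116}{9 \cdot 920} = \frac{2166}{8280} = 2166 \cdot \frac{1}{8280} = \frac{361}{1380}$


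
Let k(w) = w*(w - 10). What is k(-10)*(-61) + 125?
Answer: -12075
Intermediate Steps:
k(w) = w*(-10 + w)
k(-10)*(-61) + 125 = -10*(-10 - 10)*(-61) + 125 = -10*(-20)*(-61) + 125 = 200*(-61) + 125 = -12200 + 125 = -12075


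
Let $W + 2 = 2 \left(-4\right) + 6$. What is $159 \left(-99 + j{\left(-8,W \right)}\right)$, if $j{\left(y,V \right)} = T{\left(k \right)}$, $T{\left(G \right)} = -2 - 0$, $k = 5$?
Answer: $-16059$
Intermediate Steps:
$W = -4$ ($W = -2 + \left(2 \left(-4\right) + 6\right) = -2 + \left(-8 + 6\right) = -2 - 2 = -4$)
$T{\left(G \right)} = -2$ ($T{\left(G \right)} = -2 + 0 = -2$)
$j{\left(y,V \right)} = -2$
$159 \left(-99 + j{\left(-8,W \right)}\right) = 159 \left(-99 - 2\right) = 159 \left(-101\right) = -16059$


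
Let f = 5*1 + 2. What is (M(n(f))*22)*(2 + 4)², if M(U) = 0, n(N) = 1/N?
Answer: 0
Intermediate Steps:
f = 7 (f = 5 + 2 = 7)
n(N) = 1/N
(M(n(f))*22)*(2 + 4)² = (0*22)*(2 + 4)² = 0*6² = 0*36 = 0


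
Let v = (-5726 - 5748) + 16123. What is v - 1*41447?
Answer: -36798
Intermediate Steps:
v = 4649 (v = -11474 + 16123 = 4649)
v - 1*41447 = 4649 - 1*41447 = 4649 - 41447 = -36798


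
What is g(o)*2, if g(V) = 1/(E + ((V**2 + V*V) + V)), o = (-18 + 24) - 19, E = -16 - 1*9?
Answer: 1/150 ≈ 0.0066667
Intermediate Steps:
E = -25 (E = -16 - 9 = -25)
o = -13 (o = 6 - 19 = -13)
g(V) = 1/(-25 + V + 2*V**2) (g(V) = 1/(-25 + ((V**2 + V*V) + V)) = 1/(-25 + ((V**2 + V**2) + V)) = 1/(-25 + (2*V**2 + V)) = 1/(-25 + (V + 2*V**2)) = 1/(-25 + V + 2*V**2))
g(o)*2 = 2/(-25 - 13 + 2*(-13)**2) = 2/(-25 - 13 + 2*169) = 2/(-25 - 13 + 338) = 2/300 = (1/300)*2 = 1/150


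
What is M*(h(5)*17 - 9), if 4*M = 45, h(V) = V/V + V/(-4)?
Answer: -2385/16 ≈ -149.06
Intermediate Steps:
h(V) = 1 - V/4 (h(V) = 1 + V*(-¼) = 1 - V/4)
M = 45/4 (M = (¼)*45 = 45/4 ≈ 11.250)
M*(h(5)*17 - 9) = 45*((1 - ¼*5)*17 - 9)/4 = 45*((1 - 5/4)*17 - 9)/4 = 45*(-¼*17 - 9)/4 = 45*(-17/4 - 9)/4 = (45/4)*(-53/4) = -2385/16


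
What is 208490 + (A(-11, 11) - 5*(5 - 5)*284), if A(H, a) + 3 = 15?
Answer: 208502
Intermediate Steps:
A(H, a) = 12 (A(H, a) = -3 + 15 = 12)
208490 + (A(-11, 11) - 5*(5 - 5)*284) = 208490 + (12 - 5*(5 - 5)*284) = 208490 + (12 - 5*0*284) = 208490 + (12 + 0*284) = 208490 + (12 + 0) = 208490 + 12 = 208502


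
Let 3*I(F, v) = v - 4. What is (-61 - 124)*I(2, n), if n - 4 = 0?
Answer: 0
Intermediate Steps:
n = 4 (n = 4 + 0 = 4)
I(F, v) = -4/3 + v/3 (I(F, v) = (v - 4)/3 = (-4 + v)/3 = -4/3 + v/3)
(-61 - 124)*I(2, n) = (-61 - 124)*(-4/3 + (⅓)*4) = -185*(-4/3 + 4/3) = -185*0 = 0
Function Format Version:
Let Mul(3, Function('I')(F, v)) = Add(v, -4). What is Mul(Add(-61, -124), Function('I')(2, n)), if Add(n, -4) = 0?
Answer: 0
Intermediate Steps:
n = 4 (n = Add(4, 0) = 4)
Function('I')(F, v) = Add(Rational(-4, 3), Mul(Rational(1, 3), v)) (Function('I')(F, v) = Mul(Rational(1, 3), Add(v, -4)) = Mul(Rational(1, 3), Add(-4, v)) = Add(Rational(-4, 3), Mul(Rational(1, 3), v)))
Mul(Add(-61, -124), Function('I')(2, n)) = Mul(Add(-61, -124), Add(Rational(-4, 3), Mul(Rational(1, 3), 4))) = Mul(-185, Add(Rational(-4, 3), Rational(4, 3))) = Mul(-185, 0) = 0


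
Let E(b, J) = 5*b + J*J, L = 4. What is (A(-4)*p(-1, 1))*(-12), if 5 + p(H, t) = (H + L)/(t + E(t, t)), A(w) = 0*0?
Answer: 0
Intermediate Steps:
A(w) = 0
E(b, J) = J**2 + 5*b (E(b, J) = 5*b + J**2 = J**2 + 5*b)
p(H, t) = -5 + (4 + H)/(t**2 + 6*t) (p(H, t) = -5 + (H + 4)/(t + (t**2 + 5*t)) = -5 + (4 + H)/(t**2 + 6*t))
(A(-4)*p(-1, 1))*(-12) = (0*((4 - 1 - 30*1 - 5*1**2)/(1*(6 + 1))))*(-12) = (0*(1*(4 - 1 - 30 - 5*1)/7))*(-12) = (0*(1*(1/7)*(4 - 1 - 30 - 5)))*(-12) = (0*(1*(1/7)*(-32)))*(-12) = (0*(-32/7))*(-12) = 0*(-12) = 0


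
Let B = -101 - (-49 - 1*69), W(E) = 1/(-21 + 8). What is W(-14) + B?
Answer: 220/13 ≈ 16.923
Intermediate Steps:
W(E) = -1/13 (W(E) = 1/(-13) = -1/13)
B = 17 (B = -101 - (-49 - 69) = -101 - 1*(-118) = -101 + 118 = 17)
W(-14) + B = -1/13 + 17 = 220/13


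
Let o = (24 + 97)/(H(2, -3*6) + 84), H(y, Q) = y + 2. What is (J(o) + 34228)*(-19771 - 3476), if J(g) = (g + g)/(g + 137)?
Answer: -795698778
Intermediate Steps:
H(y, Q) = 2 + y
o = 11/8 (o = (24 + 97)/((2 + 2) + 84) = 121/(4 + 84) = 121/88 = 121*(1/88) = 11/8 ≈ 1.3750)
J(g) = 2*g/(137 + g) (J(g) = (2*g)/(137 + g) = 2*g/(137 + g))
(J(o) + 34228)*(-19771 - 3476) = (2*(11/8)/(137 + 11/8) + 34228)*(-19771 - 3476) = (2*(11/8)/(1107/8) + 34228)*(-23247) = (2*(11/8)*(8/1107) + 34228)*(-23247) = (22/1107 + 34228)*(-23247) = (37890418/1107)*(-23247) = -795698778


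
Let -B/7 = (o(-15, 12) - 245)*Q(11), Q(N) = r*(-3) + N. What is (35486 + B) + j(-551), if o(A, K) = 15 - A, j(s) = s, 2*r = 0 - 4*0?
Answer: 51490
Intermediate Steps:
r = 0 (r = (0 - 4*0)/2 = (0 + 0)/2 = (½)*0 = 0)
Q(N) = N (Q(N) = 0*(-3) + N = 0 + N = N)
B = 16555 (B = -7*((15 - 1*(-15)) - 245)*11 = -7*((15 + 15) - 245)*11 = -7*(30 - 245)*11 = -(-1505)*11 = -7*(-2365) = 16555)
(35486 + B) + j(-551) = (35486 + 16555) - 551 = 52041 - 551 = 51490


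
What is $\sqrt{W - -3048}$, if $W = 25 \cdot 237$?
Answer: $3 \sqrt{997} \approx 94.726$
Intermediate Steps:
$W = 5925$
$\sqrt{W - -3048} = \sqrt{5925 - -3048} = \sqrt{5925 + 3048} = \sqrt{8973} = 3 \sqrt{997}$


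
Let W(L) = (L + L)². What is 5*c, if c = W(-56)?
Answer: 62720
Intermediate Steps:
W(L) = 4*L² (W(L) = (2*L)² = 4*L²)
c = 12544 (c = 4*(-56)² = 4*3136 = 12544)
5*c = 5*12544 = 62720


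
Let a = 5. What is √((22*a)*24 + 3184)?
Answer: 8*√91 ≈ 76.315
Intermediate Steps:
√((22*a)*24 + 3184) = √((22*5)*24 + 3184) = √(110*24 + 3184) = √(2640 + 3184) = √5824 = 8*√91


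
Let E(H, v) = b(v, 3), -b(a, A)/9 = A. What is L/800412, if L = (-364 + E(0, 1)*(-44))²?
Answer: 169744/200103 ≈ 0.84828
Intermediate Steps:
b(a, A) = -9*A
E(H, v) = -27 (E(H, v) = -9*3 = -27)
L = 678976 (L = (-364 - 27*(-44))² = (-364 + 1188)² = 824² = 678976)
L/800412 = 678976/800412 = 678976*(1/800412) = 169744/200103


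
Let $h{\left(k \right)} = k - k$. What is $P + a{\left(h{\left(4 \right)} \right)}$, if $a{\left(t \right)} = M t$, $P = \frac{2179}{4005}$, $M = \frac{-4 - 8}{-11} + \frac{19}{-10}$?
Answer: $\frac{2179}{4005} \approx 0.54407$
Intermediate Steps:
$h{\left(k \right)} = 0$
$M = - \frac{89}{110}$ ($M = \left(-12\right) \left(- \frac{1}{11}\right) + 19 \left(- \frac{1}{10}\right) = \frac{12}{11} - \frac{19}{10} = - \frac{89}{110} \approx -0.80909$)
$P = \frac{2179}{4005}$ ($P = 2179 \cdot \frac{1}{4005} = \frac{2179}{4005} \approx 0.54407$)
$a{\left(t \right)} = - \frac{89 t}{110}$
$P + a{\left(h{\left(4 \right)} \right)} = \frac{2179}{4005} - 0 = \frac{2179}{4005} + 0 = \frac{2179}{4005}$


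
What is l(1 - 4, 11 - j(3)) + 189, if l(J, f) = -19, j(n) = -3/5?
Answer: 170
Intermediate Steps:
j(n) = -⅗ (j(n) = -3*⅕ = -⅗)
l(1 - 4, 11 - j(3)) + 189 = -19 + 189 = 170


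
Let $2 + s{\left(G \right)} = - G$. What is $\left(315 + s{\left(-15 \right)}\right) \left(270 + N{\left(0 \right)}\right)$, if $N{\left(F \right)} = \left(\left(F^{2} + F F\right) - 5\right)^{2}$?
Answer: $96760$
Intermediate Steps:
$N{\left(F \right)} = \left(-5 + 2 F^{2}\right)^{2}$ ($N{\left(F \right)} = \left(\left(F^{2} + F^{2}\right) - 5\right)^{2} = \left(2 F^{2} - 5\right)^{2} = \left(-5 + 2 F^{2}\right)^{2}$)
$s{\left(G \right)} = -2 - G$
$\left(315 + s{\left(-15 \right)}\right) \left(270 + N{\left(0 \right)}\right) = \left(315 - -13\right) \left(270 + \left(-5 + 2 \cdot 0^{2}\right)^{2}\right) = \left(315 + \left(-2 + 15\right)\right) \left(270 + \left(-5 + 2 \cdot 0\right)^{2}\right) = \left(315 + 13\right) \left(270 + \left(-5 + 0\right)^{2}\right) = 328 \left(270 + \left(-5\right)^{2}\right) = 328 \left(270 + 25\right) = 328 \cdot 295 = 96760$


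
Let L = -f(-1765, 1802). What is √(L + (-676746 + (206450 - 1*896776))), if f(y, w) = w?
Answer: I*√1368874 ≈ 1170.0*I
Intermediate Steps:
L = -1802 (L = -1*1802 = -1802)
√(L + (-676746 + (206450 - 1*896776))) = √(-1802 + (-676746 + (206450 - 1*896776))) = √(-1802 + (-676746 + (206450 - 896776))) = √(-1802 + (-676746 - 690326)) = √(-1802 - 1367072) = √(-1368874) = I*√1368874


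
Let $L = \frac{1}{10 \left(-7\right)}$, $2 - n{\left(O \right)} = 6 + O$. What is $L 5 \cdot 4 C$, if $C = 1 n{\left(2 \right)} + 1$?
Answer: $\frac{10}{7} \approx 1.4286$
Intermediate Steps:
$n{\left(O \right)} = -4 - O$ ($n{\left(O \right)} = 2 - \left(6 + O\right) = -4 - O$)
$C = -5$ ($C = 1 \left(-4 - 2\right) + 1 = 1 \left(-6\right) + 1 = -6 + 1 = -5$)
$L = - \frac{1}{70}$ ($L = \frac{1}{-70} = - \frac{1}{70} \approx -0.014286$)
$L 5 \cdot 4 C = - \frac{5 \cdot 4}{70} \left(-5\right) = \left(- \frac{1}{70}\right) 20 \left(-5\right) = \left(- \frac{2}{7}\right) \left(-5\right) = \frac{10}{7}$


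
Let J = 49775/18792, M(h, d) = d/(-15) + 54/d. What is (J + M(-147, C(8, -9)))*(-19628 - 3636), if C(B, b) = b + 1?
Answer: 974886644/11745 ≈ 83004.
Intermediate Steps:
C(B, b) = 1 + b
M(h, d) = 54/d - d/15 (M(h, d) = d*(-1/15) + 54/d = -d/15 + 54/d = 54/d - d/15)
J = 49775/18792 (J = 49775*(1/18792) = 49775/18792 ≈ 2.6487)
(J + M(-147, C(8, -9)))*(-19628 - 3636) = (49775/18792 + (54/(1 - 9) - (1 - 9)/15))*(-19628 - 3636) = (49775/18792 + (54/(-8) - 1/15*(-8)))*(-23264) = (49775/18792 + (54*(-⅛) + 8/15))*(-23264) = (49775/18792 + (-27/4 + 8/15))*(-23264) = (49775/18792 - 373/60)*(-23264) = -335243/93960*(-23264) = 974886644/11745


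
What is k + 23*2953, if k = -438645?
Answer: -370726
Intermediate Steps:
k + 23*2953 = -438645 + 23*2953 = -438645 + 67919 = -370726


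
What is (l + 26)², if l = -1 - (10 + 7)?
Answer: 64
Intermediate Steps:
l = -18 (l = -1 - 1*17 = -1 - 17 = -18)
(l + 26)² = (-18 + 26)² = 8² = 64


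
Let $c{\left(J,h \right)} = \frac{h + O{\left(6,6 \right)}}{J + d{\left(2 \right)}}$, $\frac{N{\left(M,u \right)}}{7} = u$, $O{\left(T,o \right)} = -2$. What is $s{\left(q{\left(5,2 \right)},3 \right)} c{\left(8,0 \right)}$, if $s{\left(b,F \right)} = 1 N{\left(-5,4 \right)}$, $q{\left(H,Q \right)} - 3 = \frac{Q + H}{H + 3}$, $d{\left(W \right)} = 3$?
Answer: $- \frac{56}{11} \approx -5.0909$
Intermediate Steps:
$q{\left(H,Q \right)} = 3 + \frac{H + Q}{3 + H}$ ($q{\left(H,Q \right)} = 3 + \frac{Q + H}{H + 3} = 3 + \frac{H + Q}{3 + H}$)
$N{\left(M,u \right)} = 7 u$
$c{\left(J,h \right)} = \frac{-2 + h}{3 + J}$ ($c{\left(J,h \right)} = \frac{h - 2}{J + 3} = \frac{-2 + h}{3 + J}$)
$s{\left(b,F \right)} = 28$ ($s{\left(b,F \right)} = 1 \cdot 7 \cdot 4 = 1 \cdot 28 = 28$)
$s{\left(q{\left(5,2 \right)},3 \right)} c{\left(8,0 \right)} = 28 \frac{-2 + 0}{3 + 8} = 28 \cdot \frac{1}{11} \left(-2\right) = 28 \left(- \frac{2}{11}\right) = - \frac{56}{11}$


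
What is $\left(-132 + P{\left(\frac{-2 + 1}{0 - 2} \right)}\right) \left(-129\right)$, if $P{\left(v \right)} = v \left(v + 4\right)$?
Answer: $\frac{66951}{4} \approx 16738.0$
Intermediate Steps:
$P{\left(v \right)} = v \left(4 + v\right)$
$\left(-132 + P{\left(\frac{-2 + 1}{0 - 2} \right)}\right) \left(-129\right) = \left(-132 + \frac{-2 + 1}{0 - 2} \left(4 + \frac{-2 + 1}{0 - 2}\right)\right) \left(-129\right) = \left(-132 + - \frac{1}{-2} \left(4 - \frac{1}{-2}\right)\right) \left(-129\right) = \left(-132 + \left(-1\right) \left(- \frac{1}{2}\right) \left(4 - - \frac{1}{2}\right)\right) \left(-129\right) = \left(-132 + \frac{4 + \frac{1}{2}}{2}\right) \left(-129\right) = \left(-132 + \frac{1}{2} \cdot \frac{9}{2}\right) \left(-129\right) = \left(-132 + \frac{9}{4}\right) \left(-129\right) = \left(- \frac{519}{4}\right) \left(-129\right) = \frac{66951}{4}$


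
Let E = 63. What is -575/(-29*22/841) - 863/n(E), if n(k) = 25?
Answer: 397889/550 ≈ 723.43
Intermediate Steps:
-575/(-29*22/841) - 863/n(E) = -575/(-29*22/841) - 863/25 = -575/((-638*1/841)) - 863*1/25 = -575/(-22/29) - 863/25 = -575*(-29/22) - 863/25 = 16675/22 - 863/25 = 397889/550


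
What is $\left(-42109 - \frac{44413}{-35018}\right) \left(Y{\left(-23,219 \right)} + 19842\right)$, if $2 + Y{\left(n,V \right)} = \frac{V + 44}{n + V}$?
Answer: $- \frac{5734298497791747}{6863528} \approx -8.3547 \cdot 10^{8}$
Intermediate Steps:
$Y{\left(n,V \right)} = -2 + \frac{44 + V}{V + n}$ ($Y{\left(n,V \right)} = -2 + \frac{V + 44}{n + V} = -2 + \frac{44 + V}{V + n}$)
$\left(-42109 - \frac{44413}{-35018}\right) \left(Y{\left(-23,219 \right)} + 19842\right) = \left(-42109 - \frac{44413}{-35018}\right) \left(\frac{44 - 219 - -46}{219 - 23} + 19842\right) = \left(-42109 - - \frac{44413}{35018}\right) \left(\frac{44 - 219 + 46}{196} + 19842\right) = \left(-42109 + \frac{44413}{35018}\right) \left(\frac{1}{196} \left(-129\right) + 19842\right) = - \frac{1474528549 \left(- \frac{129}{196} + 19842\right)}{35018} = \left(- \frac{1474528549}{35018}\right) \frac{3888903}{196} = - \frac{5734298497791747}{6863528}$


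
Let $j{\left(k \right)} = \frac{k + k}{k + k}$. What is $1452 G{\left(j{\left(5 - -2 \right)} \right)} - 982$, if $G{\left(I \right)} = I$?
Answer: $470$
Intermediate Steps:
$j{\left(k \right)} = 1$ ($j{\left(k \right)} = \frac{2 k}{2 k} = 2 k \frac{1}{2 k} = 1$)
$1452 G{\left(j{\left(5 - -2 \right)} \right)} - 982 = 1452 \cdot 1 - 982 = 1452 - 982 = 470$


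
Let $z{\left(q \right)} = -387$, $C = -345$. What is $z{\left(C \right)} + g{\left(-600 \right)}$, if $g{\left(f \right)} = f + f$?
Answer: $-1587$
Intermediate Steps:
$g{\left(f \right)} = 2 f$
$z{\left(C \right)} + g{\left(-600 \right)} = -387 + 2 \left(-600\right) = -387 - 1200 = -1587$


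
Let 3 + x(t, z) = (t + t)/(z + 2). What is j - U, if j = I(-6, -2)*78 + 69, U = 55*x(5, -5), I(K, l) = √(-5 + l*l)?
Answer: 1252/3 + 78*I ≈ 417.33 + 78.0*I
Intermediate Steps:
x(t, z) = -3 + 2*t/(2 + z) (x(t, z) = -3 + (t + t)/(z + 2) = -3 + (2*t)/(2 + z) = -3 + 2*t/(2 + z))
I(K, l) = √(-5 + l²)
U = -1045/3 (U = 55*((-6 - 3*(-5) + 2*5)/(2 - 5)) = 55*((-6 + 15 + 10)/(-3)) = 55*(-⅓*19) = 55*(-19/3) = -1045/3 ≈ -348.33)
j = 69 + 78*I (j = √(-5 + (-2)²)*78 + 69 = √(-5 + 4)*78 + 69 = √(-1)*78 + 69 = I*78 + 69 = 78*I + 69 = 69 + 78*I ≈ 69.0 + 78.0*I)
j - U = (69 + 78*I) - 1*(-1045/3) = (69 + 78*I) + 1045/3 = 1252/3 + 78*I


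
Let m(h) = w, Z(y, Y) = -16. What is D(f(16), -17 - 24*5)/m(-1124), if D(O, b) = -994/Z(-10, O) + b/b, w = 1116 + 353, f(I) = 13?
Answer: 505/11752 ≈ 0.042971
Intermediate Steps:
w = 1469
m(h) = 1469
D(O, b) = 505/8 (D(O, b) = -994/(-16) + b/b = -994*(-1/16) + 1 = 497/8 + 1 = 505/8)
D(f(16), -17 - 24*5)/m(-1124) = (505/8)/1469 = (505/8)*(1/1469) = 505/11752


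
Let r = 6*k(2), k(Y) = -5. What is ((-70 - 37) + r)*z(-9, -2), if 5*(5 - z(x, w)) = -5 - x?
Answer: -2877/5 ≈ -575.40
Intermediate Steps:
z(x, w) = 6 + x/5 (z(x, w) = 5 - (-5 - x)/5 = 5 + (1 + x/5) = 6 + x/5)
r = -30 (r = 6*(-5) = -30)
((-70 - 37) + r)*z(-9, -2) = ((-70 - 37) - 30)*(6 + (⅕)*(-9)) = (-107 - 30)*(6 - 9/5) = -137*21/5 = -2877/5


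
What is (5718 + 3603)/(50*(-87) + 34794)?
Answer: 3107/10148 ≈ 0.30617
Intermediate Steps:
(5718 + 3603)/(50*(-87) + 34794) = 9321/(-4350 + 34794) = 9321/30444 = 9321*(1/30444) = 3107/10148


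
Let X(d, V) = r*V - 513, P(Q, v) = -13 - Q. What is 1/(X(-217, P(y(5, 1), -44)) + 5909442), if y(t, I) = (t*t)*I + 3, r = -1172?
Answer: 1/5956981 ≈ 1.6787e-7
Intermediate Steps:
y(t, I) = 3 + I*t² (y(t, I) = t²*I + 3 = I*t² + 3 = 3 + I*t²)
X(d, V) = -513 - 1172*V (X(d, V) = -1172*V - 513 = -513 - 1172*V)
1/(X(-217, P(y(5, 1), -44)) + 5909442) = 1/((-513 - 1172*(-13 - (3 + 1*5²))) + 5909442) = 1/((-513 - 1172*(-13 - (3 + 1*25))) + 5909442) = 1/((-513 - 1172*(-13 - (3 + 25))) + 5909442) = 1/((-513 - 1172*(-13 - 1*28)) + 5909442) = 1/((-513 - 1172*(-13 - 28)) + 5909442) = 1/((-513 - 1172*(-41)) + 5909442) = 1/((-513 + 48052) + 5909442) = 1/(47539 + 5909442) = 1/5956981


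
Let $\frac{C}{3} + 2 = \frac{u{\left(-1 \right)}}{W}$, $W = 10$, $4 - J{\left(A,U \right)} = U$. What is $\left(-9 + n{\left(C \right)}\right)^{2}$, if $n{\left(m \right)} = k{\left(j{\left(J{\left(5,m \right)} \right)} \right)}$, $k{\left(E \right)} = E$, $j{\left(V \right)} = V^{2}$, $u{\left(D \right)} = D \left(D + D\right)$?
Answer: $\frac{3936256}{625} \approx 6298.0$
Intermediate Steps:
$u{\left(D \right)} = 2 D^{2}$ ($u{\left(D \right)} = D 2 D = 2 D^{2}$)
$J{\left(A,U \right)} = 4 - U$
$C = - \frac{27}{5}$ ($C = -6 + 3 \frac{2 \left(-1\right)^{2}}{10} = -6 + 3 \cdot 2 \cdot 1 \cdot \frac{1}{10} = -6 + 3 \cdot 2 \cdot \frac{1}{10} = -6 + 3 \cdot \frac{1}{5} = -6 + \frac{3}{5} = - \frac{27}{5} \approx -5.4$)
$n{\left(m \right)} = \left(4 - m\right)^{2}$
$\left(-9 + n{\left(C \right)}\right)^{2} = \left(-9 + \left(-4 - \frac{27}{5}\right)^{2}\right)^{2} = \left(-9 + \left(- \frac{47}{5}\right)^{2}\right)^{2} = \left(-9 + \frac{2209}{25}\right)^{2} = \left(\frac{1984}{25}\right)^{2} = \frac{3936256}{625}$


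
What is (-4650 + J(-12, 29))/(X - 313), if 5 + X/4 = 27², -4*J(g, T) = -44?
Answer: -4639/2583 ≈ -1.7960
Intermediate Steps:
J(g, T) = 11 (J(g, T) = -¼*(-44) = 11)
X = 2896 (X = -20 + 4*27² = -20 + 4*729 = -20 + 2916 = 2896)
(-4650 + J(-12, 29))/(X - 313) = (-4650 + 11)/(2896 - 313) = -4639/2583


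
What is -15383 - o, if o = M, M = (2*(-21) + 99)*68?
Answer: -19259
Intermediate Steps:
M = 3876 (M = (-42 + 99)*68 = 57*68 = 3876)
o = 3876
-15383 - o = -15383 - 1*3876 = -15383 - 3876 = -19259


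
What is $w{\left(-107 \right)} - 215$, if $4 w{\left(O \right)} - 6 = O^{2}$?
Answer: $\frac{10595}{4} \approx 2648.8$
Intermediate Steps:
$w{\left(O \right)} = \frac{3}{2} + \frac{O^{2}}{4}$
$w{\left(-107 \right)} - 215 = \left(\frac{3}{2} + \frac{\left(-107\right)^{2}}{4}\right) - 215 = \left(\frac{3}{2} + \frac{1}{4} \cdot 11449\right) + \left(\left(-5237 + 14053\right) - 9031\right) = \left(\frac{3}{2} + \frac{11449}{4}\right) + \left(8816 - 9031\right) = \frac{11455}{4} - 215 = \frac{10595}{4}$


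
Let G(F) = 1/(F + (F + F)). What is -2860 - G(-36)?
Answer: -308879/108 ≈ -2860.0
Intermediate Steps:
G(F) = 1/(3*F) (G(F) = 1/(F + 2*F) = 1/(3*F))
-2860 - G(-36) = -2860 - 1/(3*(-36)) = -2860 - (-1)/(3*36) = -2860 - 1*(-1/108) = -2860 + 1/108 = -308879/108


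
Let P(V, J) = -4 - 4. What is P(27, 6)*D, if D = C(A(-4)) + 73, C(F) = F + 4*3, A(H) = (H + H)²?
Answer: -1192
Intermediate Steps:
P(V, J) = -8
A(H) = 4*H² (A(H) = (2*H)² = 4*H²)
C(F) = 12 + F (C(F) = F + 12 = 12 + F)
D = 149 (D = (12 + 4*(-4)²) + 73 = (12 + 4*16) + 73 = (12 + 64) + 73 = 76 + 73 = 149)
P(27, 6)*D = -8*149 = -1192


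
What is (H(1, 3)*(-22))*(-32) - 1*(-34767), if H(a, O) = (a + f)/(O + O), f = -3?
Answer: 103597/3 ≈ 34532.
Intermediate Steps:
H(a, O) = (-3 + a)/(2*O) (H(a, O) = (a - 3)/(O + O) = (-3 + a)/((2*O)) = (-3 + a)*(1/(2*O)) = (-3 + a)/(2*O))
(H(1, 3)*(-22))*(-32) - 1*(-34767) = (((½)*(-3 + 1)/3)*(-22))*(-32) - 1*(-34767) = (((½)*(⅓)*(-2))*(-22))*(-32) + 34767 = -⅓*(-22)*(-32) + 34767 = (22/3)*(-32) + 34767 = -704/3 + 34767 = 103597/3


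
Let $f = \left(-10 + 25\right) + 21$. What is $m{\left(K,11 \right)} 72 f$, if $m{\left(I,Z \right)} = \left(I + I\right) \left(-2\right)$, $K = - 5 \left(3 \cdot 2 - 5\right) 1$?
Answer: $51840$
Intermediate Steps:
$K = -5$ ($K = - 5 \left(6 - 5\right) 1 = \left(-5\right) 1 \cdot 1 = \left(-5\right) 1 = -5$)
$f = 36$ ($f = 15 + 21 = 36$)
$m{\left(I,Z \right)} = - 4 I$ ($m{\left(I,Z \right)} = 2 I \left(-2\right) = - 4 I$)
$m{\left(K,11 \right)} 72 f = \left(-4\right) \left(-5\right) 72 \cdot 36 = 20 \cdot 72 \cdot 36 = 1440 \cdot 36 = 51840$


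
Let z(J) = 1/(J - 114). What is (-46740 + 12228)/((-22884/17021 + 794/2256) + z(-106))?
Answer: 36444079774080/1052869747 ≈ 34614.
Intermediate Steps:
z(J) = 1/(-114 + J)
(-46740 + 12228)/((-22884/17021 + 794/2256) + z(-106)) = (-46740 + 12228)/((-22884/17021 + 794/2256) + 1/(-114 - 106)) = -34512/((-22884*1/17021 + 794*(1/2256)) + 1/(-220)) = -34512/((-22884/17021 + 397/1128) - 1/220) = -34512/(-19055815/19199688 - 1/220) = -34512/(-1052869747/1055982840) = -34512*(-1055982840/1052869747) = 36444079774080/1052869747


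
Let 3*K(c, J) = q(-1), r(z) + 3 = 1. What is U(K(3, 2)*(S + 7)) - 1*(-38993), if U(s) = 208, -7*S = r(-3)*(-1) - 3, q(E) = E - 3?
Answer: 39201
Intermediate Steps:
r(z) = -2 (r(z) = -3 + 1 = -2)
q(E) = -3 + E
K(c, J) = -4/3 (K(c, J) = (-3 - 1)/3 = (1/3)*(-4) = -4/3)
S = 1/7 (S = -(-2*(-1) - 3)/7 = -(2 - 3)/7 = -1/7*(-1) = 1/7 ≈ 0.14286)
U(K(3, 2)*(S + 7)) - 1*(-38993) = 208 - 1*(-38993) = 208 + 38993 = 39201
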